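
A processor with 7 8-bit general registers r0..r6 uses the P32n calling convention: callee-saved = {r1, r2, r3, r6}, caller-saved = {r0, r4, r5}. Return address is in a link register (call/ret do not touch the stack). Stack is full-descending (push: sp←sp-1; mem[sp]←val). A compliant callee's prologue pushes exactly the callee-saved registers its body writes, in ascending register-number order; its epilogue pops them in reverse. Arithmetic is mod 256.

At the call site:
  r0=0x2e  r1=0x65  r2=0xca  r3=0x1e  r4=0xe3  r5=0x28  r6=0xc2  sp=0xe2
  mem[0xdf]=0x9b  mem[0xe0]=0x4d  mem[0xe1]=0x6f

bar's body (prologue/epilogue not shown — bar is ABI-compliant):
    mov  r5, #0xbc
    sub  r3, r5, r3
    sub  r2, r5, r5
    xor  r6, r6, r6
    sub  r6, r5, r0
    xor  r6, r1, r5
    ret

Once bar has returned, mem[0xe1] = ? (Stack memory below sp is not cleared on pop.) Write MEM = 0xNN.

prologue: push r2 → mem[0xe1]=0xca, sp=0xe1
prologue: push r3 → mem[0xe0]=0x1e, sp=0xe0
prologue: push r6 → mem[0xdf]=0xc2, sp=0xdf
body[0] mov  r5, #0xbc → r5=0xbc
body[1] sub  r3, r5, r3 → r3=0x9e
body[2] sub  r2, r5, r5 → r2=0x00
body[3] xor  r6, r6, r6 → r6=0x00
body[4] sub  r6, r5, r0 → r6=0x8e
body[5] xor  r6, r1, r5 → r6=0xd9
epilogue: pop r6=0xc2, sp=0xe0
epilogue: pop r3=0x1e, sp=0xe1
epilogue: pop r2=0xca, sp=0xe2
prologue pushed ['r2', 'r3', 'r6'] at ['0xe1', '0xe0', '0xdf']

MEM = 0xca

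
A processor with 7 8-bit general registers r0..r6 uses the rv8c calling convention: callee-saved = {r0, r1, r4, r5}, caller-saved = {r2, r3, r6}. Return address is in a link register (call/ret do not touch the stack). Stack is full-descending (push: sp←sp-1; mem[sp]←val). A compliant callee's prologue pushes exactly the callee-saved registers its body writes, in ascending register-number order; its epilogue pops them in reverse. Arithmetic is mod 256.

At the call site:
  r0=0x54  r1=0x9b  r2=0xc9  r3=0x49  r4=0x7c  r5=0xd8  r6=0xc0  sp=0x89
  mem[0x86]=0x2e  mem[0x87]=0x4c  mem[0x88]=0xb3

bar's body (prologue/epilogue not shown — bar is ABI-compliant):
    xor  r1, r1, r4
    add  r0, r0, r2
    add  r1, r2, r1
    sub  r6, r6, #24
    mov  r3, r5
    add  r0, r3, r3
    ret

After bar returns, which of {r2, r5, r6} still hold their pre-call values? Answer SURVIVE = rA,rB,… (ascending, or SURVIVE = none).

SURVIVE = r2,r5

prologue: push r0 -> mem[0x88]=0x54, sp=0x88
prologue: push r1 -> mem[0x87]=0x9b, sp=0x87
body[0] xor  r1, r1, r4 -> r1=0xe7
body[1] add  r0, r0, r2 -> r0=0x1d
body[2] add  r1, r2, r1 -> r1=0xb0
body[3] sub  r6, r6, #24 -> r6=0xa8
body[4] mov  r3, r5 -> r3=0xd8
body[5] add  r0, r3, r3 -> r0=0xb0
epilogue: pop r1=0x9b, sp=0x88
epilogue: pop r0=0x54, sp=0x89
r2: caller-saved, written=False
r5: callee-saved, written=False
r6: caller-saved, written=True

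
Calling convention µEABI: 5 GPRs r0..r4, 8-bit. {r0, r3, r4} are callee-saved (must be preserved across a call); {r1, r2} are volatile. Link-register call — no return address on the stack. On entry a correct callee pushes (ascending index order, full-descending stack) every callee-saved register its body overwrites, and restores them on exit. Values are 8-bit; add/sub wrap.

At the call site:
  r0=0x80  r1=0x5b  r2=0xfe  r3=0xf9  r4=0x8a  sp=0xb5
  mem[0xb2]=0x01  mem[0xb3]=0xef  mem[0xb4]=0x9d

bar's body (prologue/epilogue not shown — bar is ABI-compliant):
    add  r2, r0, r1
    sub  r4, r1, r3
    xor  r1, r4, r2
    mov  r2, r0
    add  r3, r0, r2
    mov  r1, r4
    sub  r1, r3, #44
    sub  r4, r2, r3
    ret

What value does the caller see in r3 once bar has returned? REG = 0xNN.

prologue: push r3 → mem[0xb4]=0xf9, sp=0xb4
prologue: push r4 → mem[0xb3]=0x8a, sp=0xb3
body[0] add  r2, r0, r1 → r2=0xdb
body[1] sub  r4, r1, r3 → r4=0x62
body[2] xor  r1, r4, r2 → r1=0xb9
body[3] mov  r2, r0 → r2=0x80
body[4] add  r3, r0, r2 → r3=0x00
body[5] mov  r1, r4 → r1=0x62
body[6] sub  r1, r3, #44 → r1=0xd4
body[7] sub  r4, r2, r3 → r4=0x80
epilogue: pop r4=0x8a, sp=0xb4
epilogue: pop r3=0xf9, sp=0xb5
r3 is callee-saved → restored

REG = 0xf9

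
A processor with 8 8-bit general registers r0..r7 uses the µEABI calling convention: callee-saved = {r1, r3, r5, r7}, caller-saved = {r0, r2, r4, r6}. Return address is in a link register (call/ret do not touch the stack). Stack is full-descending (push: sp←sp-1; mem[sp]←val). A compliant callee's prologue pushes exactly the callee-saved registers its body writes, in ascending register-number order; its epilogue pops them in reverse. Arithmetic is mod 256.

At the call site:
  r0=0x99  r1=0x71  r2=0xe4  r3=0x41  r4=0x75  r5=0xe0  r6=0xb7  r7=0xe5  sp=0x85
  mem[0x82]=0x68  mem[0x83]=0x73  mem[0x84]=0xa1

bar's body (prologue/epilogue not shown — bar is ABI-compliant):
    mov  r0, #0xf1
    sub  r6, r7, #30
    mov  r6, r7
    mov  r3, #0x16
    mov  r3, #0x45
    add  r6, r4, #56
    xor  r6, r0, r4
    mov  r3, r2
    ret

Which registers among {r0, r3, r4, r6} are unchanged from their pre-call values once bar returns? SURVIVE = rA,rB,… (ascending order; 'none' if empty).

SURVIVE = r3,r4

prologue: push r3 -> mem[0x84]=0x41, sp=0x84
body[0] mov  r0, #0xf1 -> r0=0xf1
body[1] sub  r6, r7, #30 -> r6=0xc7
body[2] mov  r6, r7 -> r6=0xe5
body[3] mov  r3, #0x16 -> r3=0x16
body[4] mov  r3, #0x45 -> r3=0x45
body[5] add  r6, r4, #56 -> r6=0xad
body[6] xor  r6, r0, r4 -> r6=0x84
body[7] mov  r3, r2 -> r3=0xe4
epilogue: pop r3=0x41, sp=0x85
r0: caller-saved, written=True
r3: callee-saved, written=True
r4: caller-saved, written=False
r6: caller-saved, written=True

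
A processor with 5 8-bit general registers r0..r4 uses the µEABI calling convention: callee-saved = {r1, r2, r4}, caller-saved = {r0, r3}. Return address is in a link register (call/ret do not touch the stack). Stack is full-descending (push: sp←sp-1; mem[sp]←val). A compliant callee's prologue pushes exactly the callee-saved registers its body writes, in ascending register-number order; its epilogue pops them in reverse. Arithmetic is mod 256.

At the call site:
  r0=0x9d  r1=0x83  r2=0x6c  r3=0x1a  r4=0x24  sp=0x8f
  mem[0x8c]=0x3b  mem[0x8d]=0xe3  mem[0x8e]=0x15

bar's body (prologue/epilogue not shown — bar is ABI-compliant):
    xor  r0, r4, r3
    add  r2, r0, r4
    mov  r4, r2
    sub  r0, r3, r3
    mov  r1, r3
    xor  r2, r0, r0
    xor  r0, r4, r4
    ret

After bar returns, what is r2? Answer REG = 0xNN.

REG = 0x6c

prologue: push r1 → mem[0x8e]=0x83, sp=0x8e
prologue: push r2 → mem[0x8d]=0x6c, sp=0x8d
prologue: push r4 → mem[0x8c]=0x24, sp=0x8c
body[0] xor  r0, r4, r3 → r0=0x3e
body[1] add  r2, r0, r4 → r2=0x62
body[2] mov  r4, r2 → r4=0x62
body[3] sub  r0, r3, r3 → r0=0x00
body[4] mov  r1, r3 → r1=0x1a
body[5] xor  r2, r0, r0 → r2=0x00
body[6] xor  r0, r4, r4 → r0=0x00
epilogue: pop r4=0x24, sp=0x8d
epilogue: pop r2=0x6c, sp=0x8e
epilogue: pop r1=0x83, sp=0x8f
r2 is callee-saved → restored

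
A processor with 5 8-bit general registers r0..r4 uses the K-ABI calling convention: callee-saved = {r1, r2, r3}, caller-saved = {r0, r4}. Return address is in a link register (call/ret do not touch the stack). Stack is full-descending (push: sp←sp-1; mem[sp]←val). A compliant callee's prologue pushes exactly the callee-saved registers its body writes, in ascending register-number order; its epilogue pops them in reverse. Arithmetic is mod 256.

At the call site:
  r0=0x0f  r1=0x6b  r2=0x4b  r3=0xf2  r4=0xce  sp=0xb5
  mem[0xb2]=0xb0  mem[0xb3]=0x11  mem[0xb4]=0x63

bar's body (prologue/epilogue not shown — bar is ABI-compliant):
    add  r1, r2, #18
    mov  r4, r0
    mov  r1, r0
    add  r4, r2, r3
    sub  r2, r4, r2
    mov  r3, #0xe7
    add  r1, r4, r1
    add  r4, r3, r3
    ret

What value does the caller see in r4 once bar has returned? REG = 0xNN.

REG = 0xce

prologue: push r1 -> mem[0xb4]=0x6b, sp=0xb4
prologue: push r2 -> mem[0xb3]=0x4b, sp=0xb3
prologue: push r3 -> mem[0xb2]=0xf2, sp=0xb2
body[0] add  r1, r2, #18 -> r1=0x5d
body[1] mov  r4, r0 -> r4=0x0f
body[2] mov  r1, r0 -> r1=0x0f
body[3] add  r4, r2, r3 -> r4=0x3d
body[4] sub  r2, r4, r2 -> r2=0xf2
body[5] mov  r3, #0xe7 -> r3=0xe7
body[6] add  r1, r4, r1 -> r1=0x4c
body[7] add  r4, r3, r3 -> r4=0xce
epilogue: pop r3=0xf2, sp=0xb3
epilogue: pop r2=0x4b, sp=0xb4
epilogue: pop r1=0x6b, sp=0xb5
r4 is caller-saved -> body value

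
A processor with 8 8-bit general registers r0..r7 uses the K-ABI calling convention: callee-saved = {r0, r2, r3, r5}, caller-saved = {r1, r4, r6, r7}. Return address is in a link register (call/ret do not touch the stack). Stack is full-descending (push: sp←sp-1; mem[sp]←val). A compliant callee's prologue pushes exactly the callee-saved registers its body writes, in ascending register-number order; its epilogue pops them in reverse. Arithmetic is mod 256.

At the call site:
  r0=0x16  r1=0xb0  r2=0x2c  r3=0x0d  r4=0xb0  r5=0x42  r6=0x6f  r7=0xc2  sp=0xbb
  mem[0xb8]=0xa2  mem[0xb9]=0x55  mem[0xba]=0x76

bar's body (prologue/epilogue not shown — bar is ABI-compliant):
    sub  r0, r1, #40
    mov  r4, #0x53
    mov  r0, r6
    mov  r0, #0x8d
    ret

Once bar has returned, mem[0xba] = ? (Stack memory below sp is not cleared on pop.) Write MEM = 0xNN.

MEM = 0x16

prologue: push r0 → mem[0xba]=0x16, sp=0xba
body[0] sub  r0, r1, #40 → r0=0x88
body[1] mov  r4, #0x53 → r4=0x53
body[2] mov  r0, r6 → r0=0x6f
body[3] mov  r0, #0x8d → r0=0x8d
epilogue: pop r0=0x16, sp=0xbb
prologue pushed ['r0'] at ['0xba']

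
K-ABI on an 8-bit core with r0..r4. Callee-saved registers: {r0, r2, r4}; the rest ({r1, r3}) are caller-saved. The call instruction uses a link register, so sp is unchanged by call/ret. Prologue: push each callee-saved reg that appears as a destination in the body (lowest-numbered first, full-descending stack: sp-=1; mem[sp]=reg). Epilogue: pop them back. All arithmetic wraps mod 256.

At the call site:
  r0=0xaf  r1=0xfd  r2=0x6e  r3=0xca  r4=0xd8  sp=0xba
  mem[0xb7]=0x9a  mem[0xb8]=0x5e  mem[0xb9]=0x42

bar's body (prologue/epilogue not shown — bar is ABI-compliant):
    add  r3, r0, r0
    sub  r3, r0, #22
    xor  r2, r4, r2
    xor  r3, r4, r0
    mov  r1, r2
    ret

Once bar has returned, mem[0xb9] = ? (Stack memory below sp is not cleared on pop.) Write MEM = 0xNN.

prologue: push r2 → mem[0xb9]=0x6e, sp=0xb9
body[0] add  r3, r0, r0 → r3=0x5e
body[1] sub  r3, r0, #22 → r3=0x99
body[2] xor  r2, r4, r2 → r2=0xb6
body[3] xor  r3, r4, r0 → r3=0x77
body[4] mov  r1, r2 → r1=0xb6
epilogue: pop r2=0x6e, sp=0xba
prologue pushed ['r2'] at ['0xb9']

MEM = 0x6e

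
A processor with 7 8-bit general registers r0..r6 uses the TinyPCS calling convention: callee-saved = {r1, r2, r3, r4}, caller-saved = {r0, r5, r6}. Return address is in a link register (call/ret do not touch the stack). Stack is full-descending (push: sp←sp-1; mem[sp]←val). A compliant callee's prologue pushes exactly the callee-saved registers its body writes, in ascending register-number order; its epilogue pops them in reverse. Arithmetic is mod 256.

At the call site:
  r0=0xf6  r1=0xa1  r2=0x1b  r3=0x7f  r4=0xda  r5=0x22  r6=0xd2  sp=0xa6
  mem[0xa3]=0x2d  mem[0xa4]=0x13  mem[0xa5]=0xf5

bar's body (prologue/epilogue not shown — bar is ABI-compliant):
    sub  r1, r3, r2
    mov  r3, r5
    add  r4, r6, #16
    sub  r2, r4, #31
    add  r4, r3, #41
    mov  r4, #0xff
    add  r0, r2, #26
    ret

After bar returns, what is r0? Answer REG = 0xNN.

REG = 0xdd

prologue: push r1 → mem[0xa5]=0xa1, sp=0xa5
prologue: push r2 → mem[0xa4]=0x1b, sp=0xa4
prologue: push r3 → mem[0xa3]=0x7f, sp=0xa3
prologue: push r4 → mem[0xa2]=0xda, sp=0xa2
body[0] sub  r1, r3, r2 → r1=0x64
body[1] mov  r3, r5 → r3=0x22
body[2] add  r4, r6, #16 → r4=0xe2
body[3] sub  r2, r4, #31 → r2=0xc3
body[4] add  r4, r3, #41 → r4=0x4b
body[5] mov  r4, #0xff → r4=0xff
body[6] add  r0, r2, #26 → r0=0xdd
epilogue: pop r4=0xda, sp=0xa3
epilogue: pop r3=0x7f, sp=0xa4
epilogue: pop r2=0x1b, sp=0xa5
epilogue: pop r1=0xa1, sp=0xa6
r0 is caller-saved → body value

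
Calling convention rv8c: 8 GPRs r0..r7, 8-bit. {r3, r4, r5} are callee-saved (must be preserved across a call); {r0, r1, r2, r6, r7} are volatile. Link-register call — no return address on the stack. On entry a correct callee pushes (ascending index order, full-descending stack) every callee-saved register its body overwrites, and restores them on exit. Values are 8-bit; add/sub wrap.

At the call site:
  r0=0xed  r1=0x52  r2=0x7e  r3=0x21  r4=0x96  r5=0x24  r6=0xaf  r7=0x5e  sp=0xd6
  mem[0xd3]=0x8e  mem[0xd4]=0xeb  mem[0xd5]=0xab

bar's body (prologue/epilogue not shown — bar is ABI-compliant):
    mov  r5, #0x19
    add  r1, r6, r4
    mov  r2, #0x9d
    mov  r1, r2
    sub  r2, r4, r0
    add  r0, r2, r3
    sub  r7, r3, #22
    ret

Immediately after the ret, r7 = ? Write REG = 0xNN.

prologue: push r5 -> mem[0xd5]=0x24, sp=0xd5
body[0] mov  r5, #0x19 -> r5=0x19
body[1] add  r1, r6, r4 -> r1=0x45
body[2] mov  r2, #0x9d -> r2=0x9d
body[3] mov  r1, r2 -> r1=0x9d
body[4] sub  r2, r4, r0 -> r2=0xa9
body[5] add  r0, r2, r3 -> r0=0xca
body[6] sub  r7, r3, #22 -> r7=0x0b
epilogue: pop r5=0x24, sp=0xd6
r7 is caller-saved -> body value

REG = 0x0b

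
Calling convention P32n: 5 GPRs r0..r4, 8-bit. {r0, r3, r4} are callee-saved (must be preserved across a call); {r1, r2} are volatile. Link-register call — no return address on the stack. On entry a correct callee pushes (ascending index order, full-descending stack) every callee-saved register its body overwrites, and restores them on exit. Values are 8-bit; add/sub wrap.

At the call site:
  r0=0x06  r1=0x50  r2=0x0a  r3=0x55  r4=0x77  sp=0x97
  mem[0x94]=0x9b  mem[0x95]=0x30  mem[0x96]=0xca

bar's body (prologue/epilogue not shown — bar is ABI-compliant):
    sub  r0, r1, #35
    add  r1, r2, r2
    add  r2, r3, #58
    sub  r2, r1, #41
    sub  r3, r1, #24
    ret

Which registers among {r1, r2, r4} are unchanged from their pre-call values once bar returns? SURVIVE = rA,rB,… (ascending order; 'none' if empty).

prologue: push r0 -> mem[0x96]=0x06, sp=0x96
prologue: push r3 -> mem[0x95]=0x55, sp=0x95
body[0] sub  r0, r1, #35 -> r0=0x2d
body[1] add  r1, r2, r2 -> r1=0x14
body[2] add  r2, r3, #58 -> r2=0x8f
body[3] sub  r2, r1, #41 -> r2=0xeb
body[4] sub  r3, r1, #24 -> r3=0xfc
epilogue: pop r3=0x55, sp=0x96
epilogue: pop r0=0x06, sp=0x97
r1: caller-saved, written=True
r2: caller-saved, written=True
r4: callee-saved, written=False

SURVIVE = r4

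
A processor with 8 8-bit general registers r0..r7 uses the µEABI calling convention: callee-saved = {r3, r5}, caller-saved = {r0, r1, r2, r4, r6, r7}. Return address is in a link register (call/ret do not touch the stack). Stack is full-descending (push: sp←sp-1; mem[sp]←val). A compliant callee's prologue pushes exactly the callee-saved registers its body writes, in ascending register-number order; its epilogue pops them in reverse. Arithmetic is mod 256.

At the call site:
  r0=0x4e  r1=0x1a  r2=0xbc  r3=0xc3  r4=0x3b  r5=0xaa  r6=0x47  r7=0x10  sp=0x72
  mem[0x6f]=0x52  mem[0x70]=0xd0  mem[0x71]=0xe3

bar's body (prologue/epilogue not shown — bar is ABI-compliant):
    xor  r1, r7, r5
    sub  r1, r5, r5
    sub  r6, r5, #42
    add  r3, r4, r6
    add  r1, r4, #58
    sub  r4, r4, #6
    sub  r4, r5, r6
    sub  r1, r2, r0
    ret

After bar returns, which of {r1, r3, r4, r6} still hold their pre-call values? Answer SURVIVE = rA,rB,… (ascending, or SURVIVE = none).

prologue: push r3 → mem[0x71]=0xc3, sp=0x71
body[0] xor  r1, r7, r5 → r1=0xba
body[1] sub  r1, r5, r5 → r1=0x00
body[2] sub  r6, r5, #42 → r6=0x80
body[3] add  r3, r4, r6 → r3=0xbb
body[4] add  r1, r4, #58 → r1=0x75
body[5] sub  r4, r4, #6 → r4=0x35
body[6] sub  r4, r5, r6 → r4=0x2a
body[7] sub  r1, r2, r0 → r1=0x6e
epilogue: pop r3=0xc3, sp=0x72
r1: caller-saved, written=True
r3: callee-saved, written=True
r4: caller-saved, written=True
r6: caller-saved, written=True

SURVIVE = r3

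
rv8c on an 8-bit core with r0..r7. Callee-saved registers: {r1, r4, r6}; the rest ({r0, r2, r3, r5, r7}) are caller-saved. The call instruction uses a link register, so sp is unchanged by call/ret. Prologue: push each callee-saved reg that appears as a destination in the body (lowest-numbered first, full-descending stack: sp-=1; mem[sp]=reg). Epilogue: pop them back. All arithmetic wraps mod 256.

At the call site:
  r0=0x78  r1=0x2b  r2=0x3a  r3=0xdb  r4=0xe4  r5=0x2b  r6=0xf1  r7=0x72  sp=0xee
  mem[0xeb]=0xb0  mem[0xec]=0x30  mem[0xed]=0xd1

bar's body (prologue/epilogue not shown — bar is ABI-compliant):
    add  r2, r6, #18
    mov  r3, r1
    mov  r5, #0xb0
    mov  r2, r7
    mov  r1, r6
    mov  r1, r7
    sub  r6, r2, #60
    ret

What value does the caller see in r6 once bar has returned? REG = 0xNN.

REG = 0xf1

prologue: push r1 → mem[0xed]=0x2b, sp=0xed
prologue: push r6 → mem[0xec]=0xf1, sp=0xec
body[0] add  r2, r6, #18 → r2=0x03
body[1] mov  r3, r1 → r3=0x2b
body[2] mov  r5, #0xb0 → r5=0xb0
body[3] mov  r2, r7 → r2=0x72
body[4] mov  r1, r6 → r1=0xf1
body[5] mov  r1, r7 → r1=0x72
body[6] sub  r6, r2, #60 → r6=0x36
epilogue: pop r6=0xf1, sp=0xed
epilogue: pop r1=0x2b, sp=0xee
r6 is callee-saved → restored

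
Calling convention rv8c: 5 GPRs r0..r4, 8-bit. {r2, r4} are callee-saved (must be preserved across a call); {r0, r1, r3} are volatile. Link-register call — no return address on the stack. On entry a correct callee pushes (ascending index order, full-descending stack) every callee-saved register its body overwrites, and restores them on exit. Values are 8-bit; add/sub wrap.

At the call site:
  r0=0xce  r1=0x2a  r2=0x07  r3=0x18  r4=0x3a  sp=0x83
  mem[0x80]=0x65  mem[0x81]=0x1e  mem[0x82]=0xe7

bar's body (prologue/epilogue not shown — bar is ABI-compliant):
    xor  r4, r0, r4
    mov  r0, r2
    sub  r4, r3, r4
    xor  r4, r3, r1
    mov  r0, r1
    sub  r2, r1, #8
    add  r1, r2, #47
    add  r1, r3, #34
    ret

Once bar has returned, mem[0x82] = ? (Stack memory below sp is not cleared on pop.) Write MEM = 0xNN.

MEM = 0x07

prologue: push r2 -> mem[0x82]=0x07, sp=0x82
prologue: push r4 -> mem[0x81]=0x3a, sp=0x81
body[0] xor  r4, r0, r4 -> r4=0xf4
body[1] mov  r0, r2 -> r0=0x07
body[2] sub  r4, r3, r4 -> r4=0x24
body[3] xor  r4, r3, r1 -> r4=0x32
body[4] mov  r0, r1 -> r0=0x2a
body[5] sub  r2, r1, #8 -> r2=0x22
body[6] add  r1, r2, #47 -> r1=0x51
body[7] add  r1, r3, #34 -> r1=0x3a
epilogue: pop r4=0x3a, sp=0x82
epilogue: pop r2=0x07, sp=0x83
prologue pushed ['r2', 'r4'] at ['0x82', '0x81']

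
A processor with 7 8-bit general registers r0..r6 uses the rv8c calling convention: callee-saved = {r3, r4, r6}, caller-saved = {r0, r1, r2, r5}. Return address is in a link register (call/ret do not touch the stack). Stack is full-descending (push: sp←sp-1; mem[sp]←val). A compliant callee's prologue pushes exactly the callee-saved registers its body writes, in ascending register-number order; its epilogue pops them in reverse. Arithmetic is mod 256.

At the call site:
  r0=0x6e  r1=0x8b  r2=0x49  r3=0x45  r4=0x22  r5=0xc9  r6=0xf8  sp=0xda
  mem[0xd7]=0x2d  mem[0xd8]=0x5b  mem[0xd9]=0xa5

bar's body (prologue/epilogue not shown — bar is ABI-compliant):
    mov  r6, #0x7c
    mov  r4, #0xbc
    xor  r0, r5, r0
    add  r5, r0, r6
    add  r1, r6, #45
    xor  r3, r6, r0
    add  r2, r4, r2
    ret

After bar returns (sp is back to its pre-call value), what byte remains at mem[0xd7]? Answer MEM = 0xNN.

prologue: push r3 -> mem[0xd9]=0x45, sp=0xd9
prologue: push r4 -> mem[0xd8]=0x22, sp=0xd8
prologue: push r6 -> mem[0xd7]=0xf8, sp=0xd7
body[0] mov  r6, #0x7c -> r6=0x7c
body[1] mov  r4, #0xbc -> r4=0xbc
body[2] xor  r0, r5, r0 -> r0=0xa7
body[3] add  r5, r0, r6 -> r5=0x23
body[4] add  r1, r6, #45 -> r1=0xa9
body[5] xor  r3, r6, r0 -> r3=0xdb
body[6] add  r2, r4, r2 -> r2=0x05
epilogue: pop r6=0xf8, sp=0xd8
epilogue: pop r4=0x22, sp=0xd9
epilogue: pop r3=0x45, sp=0xda
prologue pushed ['r3', 'r4', 'r6'] at ['0xd9', '0xd8', '0xd7']

MEM = 0xf8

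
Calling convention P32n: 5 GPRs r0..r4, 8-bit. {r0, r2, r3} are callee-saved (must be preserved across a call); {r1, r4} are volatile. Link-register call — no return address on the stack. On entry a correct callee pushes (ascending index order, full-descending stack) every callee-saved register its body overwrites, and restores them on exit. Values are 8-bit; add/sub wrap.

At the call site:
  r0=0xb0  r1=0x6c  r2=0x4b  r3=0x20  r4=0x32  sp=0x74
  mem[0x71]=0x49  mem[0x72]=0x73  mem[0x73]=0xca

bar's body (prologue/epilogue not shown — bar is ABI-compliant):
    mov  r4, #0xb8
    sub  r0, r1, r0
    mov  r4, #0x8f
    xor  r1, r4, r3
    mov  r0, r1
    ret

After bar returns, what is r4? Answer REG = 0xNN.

prologue: push r0 → mem[0x73]=0xb0, sp=0x73
body[0] mov  r4, #0xb8 → r4=0xb8
body[1] sub  r0, r1, r0 → r0=0xbc
body[2] mov  r4, #0x8f → r4=0x8f
body[3] xor  r1, r4, r3 → r1=0xaf
body[4] mov  r0, r1 → r0=0xaf
epilogue: pop r0=0xb0, sp=0x74
r4 is caller-saved → body value

REG = 0x8f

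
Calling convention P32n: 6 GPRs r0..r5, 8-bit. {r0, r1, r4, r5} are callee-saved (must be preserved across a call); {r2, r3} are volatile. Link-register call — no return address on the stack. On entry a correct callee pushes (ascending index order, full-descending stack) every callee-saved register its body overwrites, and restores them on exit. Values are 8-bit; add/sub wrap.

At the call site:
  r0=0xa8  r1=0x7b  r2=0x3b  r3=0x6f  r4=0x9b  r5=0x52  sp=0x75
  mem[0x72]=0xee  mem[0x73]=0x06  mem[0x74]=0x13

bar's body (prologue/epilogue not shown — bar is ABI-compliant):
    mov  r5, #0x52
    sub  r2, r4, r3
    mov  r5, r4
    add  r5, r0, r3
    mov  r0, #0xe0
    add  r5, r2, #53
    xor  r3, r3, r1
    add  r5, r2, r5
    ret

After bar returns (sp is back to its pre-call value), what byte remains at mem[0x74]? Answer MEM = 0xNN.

MEM = 0xa8

prologue: push r0 → mem[0x74]=0xa8, sp=0x74
prologue: push r5 → mem[0x73]=0x52, sp=0x73
body[0] mov  r5, #0x52 → r5=0x52
body[1] sub  r2, r4, r3 → r2=0x2c
body[2] mov  r5, r4 → r5=0x9b
body[3] add  r5, r0, r3 → r5=0x17
body[4] mov  r0, #0xe0 → r0=0xe0
body[5] add  r5, r2, #53 → r5=0x61
body[6] xor  r3, r3, r1 → r3=0x14
body[7] add  r5, r2, r5 → r5=0x8d
epilogue: pop r5=0x52, sp=0x74
epilogue: pop r0=0xa8, sp=0x75
prologue pushed ['r0', 'r5'] at ['0x74', '0x73']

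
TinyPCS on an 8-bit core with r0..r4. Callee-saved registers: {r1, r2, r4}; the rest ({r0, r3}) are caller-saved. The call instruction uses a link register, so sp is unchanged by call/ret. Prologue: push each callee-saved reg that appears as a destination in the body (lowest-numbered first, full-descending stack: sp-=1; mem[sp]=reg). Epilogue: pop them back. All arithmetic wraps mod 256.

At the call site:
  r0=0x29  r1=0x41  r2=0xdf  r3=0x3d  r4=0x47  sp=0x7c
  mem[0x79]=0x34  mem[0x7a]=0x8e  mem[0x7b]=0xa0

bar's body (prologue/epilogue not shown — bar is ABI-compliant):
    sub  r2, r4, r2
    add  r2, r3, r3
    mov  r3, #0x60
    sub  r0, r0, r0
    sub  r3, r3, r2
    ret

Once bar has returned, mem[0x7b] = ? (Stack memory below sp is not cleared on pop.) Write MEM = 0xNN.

prologue: push r2 -> mem[0x7b]=0xdf, sp=0x7b
body[0] sub  r2, r4, r2 -> r2=0x68
body[1] add  r2, r3, r3 -> r2=0x7a
body[2] mov  r3, #0x60 -> r3=0x60
body[3] sub  r0, r0, r0 -> r0=0x00
body[4] sub  r3, r3, r2 -> r3=0xe6
epilogue: pop r2=0xdf, sp=0x7c
prologue pushed ['r2'] at ['0x7b']

MEM = 0xdf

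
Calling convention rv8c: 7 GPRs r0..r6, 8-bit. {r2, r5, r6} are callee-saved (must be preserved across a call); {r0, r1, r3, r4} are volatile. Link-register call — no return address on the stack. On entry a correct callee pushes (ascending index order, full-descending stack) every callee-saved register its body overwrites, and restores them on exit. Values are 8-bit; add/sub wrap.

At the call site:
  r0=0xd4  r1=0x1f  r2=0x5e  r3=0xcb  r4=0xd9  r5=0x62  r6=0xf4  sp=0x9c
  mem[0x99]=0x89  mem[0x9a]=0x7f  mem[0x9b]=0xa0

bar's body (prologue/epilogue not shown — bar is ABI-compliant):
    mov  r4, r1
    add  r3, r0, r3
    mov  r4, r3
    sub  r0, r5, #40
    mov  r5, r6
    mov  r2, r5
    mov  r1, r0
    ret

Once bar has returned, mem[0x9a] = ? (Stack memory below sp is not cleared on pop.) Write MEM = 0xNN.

MEM = 0x62

prologue: push r2 → mem[0x9b]=0x5e, sp=0x9b
prologue: push r5 → mem[0x9a]=0x62, sp=0x9a
body[0] mov  r4, r1 → r4=0x1f
body[1] add  r3, r0, r3 → r3=0x9f
body[2] mov  r4, r3 → r4=0x9f
body[3] sub  r0, r5, #40 → r0=0x3a
body[4] mov  r5, r6 → r5=0xf4
body[5] mov  r2, r5 → r2=0xf4
body[6] mov  r1, r0 → r1=0x3a
epilogue: pop r5=0x62, sp=0x9b
epilogue: pop r2=0x5e, sp=0x9c
prologue pushed ['r2', 'r5'] at ['0x9b', '0x9a']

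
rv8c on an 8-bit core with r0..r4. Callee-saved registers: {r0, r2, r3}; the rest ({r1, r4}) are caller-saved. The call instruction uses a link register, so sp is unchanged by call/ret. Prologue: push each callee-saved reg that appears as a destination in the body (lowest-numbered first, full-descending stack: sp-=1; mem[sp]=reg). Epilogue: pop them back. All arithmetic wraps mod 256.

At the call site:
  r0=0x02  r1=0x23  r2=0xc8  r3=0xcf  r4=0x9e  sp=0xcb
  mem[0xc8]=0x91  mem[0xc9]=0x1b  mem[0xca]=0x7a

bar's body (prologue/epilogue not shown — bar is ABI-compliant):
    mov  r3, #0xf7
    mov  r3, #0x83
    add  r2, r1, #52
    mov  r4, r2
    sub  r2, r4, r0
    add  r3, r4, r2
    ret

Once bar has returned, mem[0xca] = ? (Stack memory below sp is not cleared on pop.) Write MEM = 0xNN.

prologue: push r2 -> mem[0xca]=0xc8, sp=0xca
prologue: push r3 -> mem[0xc9]=0xcf, sp=0xc9
body[0] mov  r3, #0xf7 -> r3=0xf7
body[1] mov  r3, #0x83 -> r3=0x83
body[2] add  r2, r1, #52 -> r2=0x57
body[3] mov  r4, r2 -> r4=0x57
body[4] sub  r2, r4, r0 -> r2=0x55
body[5] add  r3, r4, r2 -> r3=0xac
epilogue: pop r3=0xcf, sp=0xca
epilogue: pop r2=0xc8, sp=0xcb
prologue pushed ['r2', 'r3'] at ['0xca', '0xc9']

MEM = 0xc8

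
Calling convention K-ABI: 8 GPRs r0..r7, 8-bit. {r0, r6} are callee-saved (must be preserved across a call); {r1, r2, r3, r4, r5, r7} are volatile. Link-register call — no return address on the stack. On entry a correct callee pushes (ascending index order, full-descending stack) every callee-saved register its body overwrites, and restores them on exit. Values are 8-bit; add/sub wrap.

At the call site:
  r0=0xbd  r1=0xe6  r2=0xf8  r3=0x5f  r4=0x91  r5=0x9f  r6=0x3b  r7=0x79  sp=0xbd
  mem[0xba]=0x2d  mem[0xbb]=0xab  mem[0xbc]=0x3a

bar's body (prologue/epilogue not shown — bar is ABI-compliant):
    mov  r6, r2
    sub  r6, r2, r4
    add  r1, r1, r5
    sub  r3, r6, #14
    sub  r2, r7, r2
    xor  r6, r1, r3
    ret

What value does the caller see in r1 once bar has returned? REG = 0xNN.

prologue: push r6 -> mem[0xbc]=0x3b, sp=0xbc
body[0] mov  r6, r2 -> r6=0xf8
body[1] sub  r6, r2, r4 -> r6=0x67
body[2] add  r1, r1, r5 -> r1=0x85
body[3] sub  r3, r6, #14 -> r3=0x59
body[4] sub  r2, r7, r2 -> r2=0x81
body[5] xor  r6, r1, r3 -> r6=0xdc
epilogue: pop r6=0x3b, sp=0xbd
r1 is caller-saved -> body value

REG = 0x85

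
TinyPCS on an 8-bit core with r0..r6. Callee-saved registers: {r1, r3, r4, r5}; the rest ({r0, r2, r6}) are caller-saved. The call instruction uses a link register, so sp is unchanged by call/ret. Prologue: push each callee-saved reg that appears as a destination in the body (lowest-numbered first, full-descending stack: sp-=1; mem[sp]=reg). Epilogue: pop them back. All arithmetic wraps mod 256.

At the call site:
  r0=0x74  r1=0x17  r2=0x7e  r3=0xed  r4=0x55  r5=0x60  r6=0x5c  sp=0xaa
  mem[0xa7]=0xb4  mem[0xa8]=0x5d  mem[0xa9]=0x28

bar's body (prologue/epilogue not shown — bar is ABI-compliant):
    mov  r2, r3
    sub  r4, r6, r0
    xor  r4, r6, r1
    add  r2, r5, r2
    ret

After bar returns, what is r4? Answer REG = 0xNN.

REG = 0x55

prologue: push r4 -> mem[0xa9]=0x55, sp=0xa9
body[0] mov  r2, r3 -> r2=0xed
body[1] sub  r4, r6, r0 -> r4=0xe8
body[2] xor  r4, r6, r1 -> r4=0x4b
body[3] add  r2, r5, r2 -> r2=0x4d
epilogue: pop r4=0x55, sp=0xaa
r4 is callee-saved -> restored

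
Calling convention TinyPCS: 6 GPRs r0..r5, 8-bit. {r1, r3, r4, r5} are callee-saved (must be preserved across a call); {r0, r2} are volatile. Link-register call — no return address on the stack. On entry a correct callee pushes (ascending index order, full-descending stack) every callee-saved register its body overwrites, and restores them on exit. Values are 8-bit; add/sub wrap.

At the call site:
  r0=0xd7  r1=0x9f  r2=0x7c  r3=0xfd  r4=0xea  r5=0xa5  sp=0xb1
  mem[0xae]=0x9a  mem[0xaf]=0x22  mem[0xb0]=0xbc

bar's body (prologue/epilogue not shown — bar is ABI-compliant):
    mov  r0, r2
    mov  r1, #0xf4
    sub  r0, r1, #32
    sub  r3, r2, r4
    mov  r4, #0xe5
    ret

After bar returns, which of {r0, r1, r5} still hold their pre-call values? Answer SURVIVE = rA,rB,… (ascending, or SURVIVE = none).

prologue: push r1 → mem[0xb0]=0x9f, sp=0xb0
prologue: push r3 → mem[0xaf]=0xfd, sp=0xaf
prologue: push r4 → mem[0xae]=0xea, sp=0xae
body[0] mov  r0, r2 → r0=0x7c
body[1] mov  r1, #0xf4 → r1=0xf4
body[2] sub  r0, r1, #32 → r0=0xd4
body[3] sub  r3, r2, r4 → r3=0x92
body[4] mov  r4, #0xe5 → r4=0xe5
epilogue: pop r4=0xea, sp=0xaf
epilogue: pop r3=0xfd, sp=0xb0
epilogue: pop r1=0x9f, sp=0xb1
r0: caller-saved, written=True
r1: callee-saved, written=True
r5: callee-saved, written=False

SURVIVE = r1,r5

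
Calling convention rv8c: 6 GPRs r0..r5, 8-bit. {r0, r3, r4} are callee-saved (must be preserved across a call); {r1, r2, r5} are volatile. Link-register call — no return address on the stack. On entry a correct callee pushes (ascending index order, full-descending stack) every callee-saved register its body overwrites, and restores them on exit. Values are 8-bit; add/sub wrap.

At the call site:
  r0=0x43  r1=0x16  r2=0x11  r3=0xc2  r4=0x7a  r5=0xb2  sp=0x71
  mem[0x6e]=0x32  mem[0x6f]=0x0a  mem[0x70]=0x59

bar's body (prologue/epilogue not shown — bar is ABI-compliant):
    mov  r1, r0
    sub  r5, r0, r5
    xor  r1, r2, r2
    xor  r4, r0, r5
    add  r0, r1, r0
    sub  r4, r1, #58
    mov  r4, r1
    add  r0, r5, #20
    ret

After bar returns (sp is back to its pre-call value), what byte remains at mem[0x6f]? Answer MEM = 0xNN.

MEM = 0x7a

prologue: push r0 → mem[0x70]=0x43, sp=0x70
prologue: push r4 → mem[0x6f]=0x7a, sp=0x6f
body[0] mov  r1, r0 → r1=0x43
body[1] sub  r5, r0, r5 → r5=0x91
body[2] xor  r1, r2, r2 → r1=0x00
body[3] xor  r4, r0, r5 → r4=0xd2
body[4] add  r0, r1, r0 → r0=0x43
body[5] sub  r4, r1, #58 → r4=0xc6
body[6] mov  r4, r1 → r4=0x00
body[7] add  r0, r5, #20 → r0=0xa5
epilogue: pop r4=0x7a, sp=0x70
epilogue: pop r0=0x43, sp=0x71
prologue pushed ['r0', 'r4'] at ['0x70', '0x6f']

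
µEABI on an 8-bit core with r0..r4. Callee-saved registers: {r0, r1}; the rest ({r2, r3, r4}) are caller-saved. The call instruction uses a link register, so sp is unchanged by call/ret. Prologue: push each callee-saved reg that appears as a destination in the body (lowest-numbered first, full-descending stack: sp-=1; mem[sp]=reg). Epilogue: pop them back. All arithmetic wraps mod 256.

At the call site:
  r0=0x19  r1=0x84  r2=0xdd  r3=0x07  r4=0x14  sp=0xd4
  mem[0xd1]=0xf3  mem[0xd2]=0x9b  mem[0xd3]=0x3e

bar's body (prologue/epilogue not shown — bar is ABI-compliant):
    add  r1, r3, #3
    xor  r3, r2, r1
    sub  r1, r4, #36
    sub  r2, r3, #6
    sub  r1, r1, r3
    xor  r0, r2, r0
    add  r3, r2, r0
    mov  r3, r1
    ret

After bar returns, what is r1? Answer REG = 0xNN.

prologue: push r0 -> mem[0xd3]=0x19, sp=0xd3
prologue: push r1 -> mem[0xd2]=0x84, sp=0xd2
body[0] add  r1, r3, #3 -> r1=0x0a
body[1] xor  r3, r2, r1 -> r3=0xd7
body[2] sub  r1, r4, #36 -> r1=0xf0
body[3] sub  r2, r3, #6 -> r2=0xd1
body[4] sub  r1, r1, r3 -> r1=0x19
body[5] xor  r0, r2, r0 -> r0=0xc8
body[6] add  r3, r2, r0 -> r3=0x99
body[7] mov  r3, r1 -> r3=0x19
epilogue: pop r1=0x84, sp=0xd3
epilogue: pop r0=0x19, sp=0xd4
r1 is callee-saved -> restored

REG = 0x84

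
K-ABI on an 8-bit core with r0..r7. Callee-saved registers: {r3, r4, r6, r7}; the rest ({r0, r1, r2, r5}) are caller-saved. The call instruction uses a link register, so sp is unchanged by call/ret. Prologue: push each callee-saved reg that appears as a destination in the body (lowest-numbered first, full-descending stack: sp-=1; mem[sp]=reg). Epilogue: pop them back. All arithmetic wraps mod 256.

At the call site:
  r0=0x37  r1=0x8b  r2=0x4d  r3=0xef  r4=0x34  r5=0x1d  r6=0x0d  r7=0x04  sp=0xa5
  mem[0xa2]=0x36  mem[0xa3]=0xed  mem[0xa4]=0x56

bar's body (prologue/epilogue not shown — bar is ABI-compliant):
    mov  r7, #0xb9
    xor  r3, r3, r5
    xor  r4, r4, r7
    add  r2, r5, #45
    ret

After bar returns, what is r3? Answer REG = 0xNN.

prologue: push r3 → mem[0xa4]=0xef, sp=0xa4
prologue: push r4 → mem[0xa3]=0x34, sp=0xa3
prologue: push r7 → mem[0xa2]=0x04, sp=0xa2
body[0] mov  r7, #0xb9 → r7=0xb9
body[1] xor  r3, r3, r5 → r3=0xf2
body[2] xor  r4, r4, r7 → r4=0x8d
body[3] add  r2, r5, #45 → r2=0x4a
epilogue: pop r7=0x04, sp=0xa3
epilogue: pop r4=0x34, sp=0xa4
epilogue: pop r3=0xef, sp=0xa5
r3 is callee-saved → restored

REG = 0xef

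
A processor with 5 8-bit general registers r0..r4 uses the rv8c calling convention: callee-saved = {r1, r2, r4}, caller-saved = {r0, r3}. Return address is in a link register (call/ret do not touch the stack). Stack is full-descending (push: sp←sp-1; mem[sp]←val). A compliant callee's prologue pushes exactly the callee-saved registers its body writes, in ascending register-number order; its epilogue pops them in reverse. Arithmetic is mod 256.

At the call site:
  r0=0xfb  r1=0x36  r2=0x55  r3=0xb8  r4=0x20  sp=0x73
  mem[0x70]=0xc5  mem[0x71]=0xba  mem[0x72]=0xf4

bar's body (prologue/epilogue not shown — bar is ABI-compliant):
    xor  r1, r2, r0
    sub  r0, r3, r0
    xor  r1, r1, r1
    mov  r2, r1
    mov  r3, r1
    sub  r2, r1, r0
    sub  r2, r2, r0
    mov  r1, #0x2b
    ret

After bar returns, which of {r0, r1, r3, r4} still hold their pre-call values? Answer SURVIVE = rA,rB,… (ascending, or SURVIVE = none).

prologue: push r1 → mem[0x72]=0x36, sp=0x72
prologue: push r2 → mem[0x71]=0x55, sp=0x71
body[0] xor  r1, r2, r0 → r1=0xae
body[1] sub  r0, r3, r0 → r0=0xbd
body[2] xor  r1, r1, r1 → r1=0x00
body[3] mov  r2, r1 → r2=0x00
body[4] mov  r3, r1 → r3=0x00
body[5] sub  r2, r1, r0 → r2=0x43
body[6] sub  r2, r2, r0 → r2=0x86
body[7] mov  r1, #0x2b → r1=0x2b
epilogue: pop r2=0x55, sp=0x72
epilogue: pop r1=0x36, sp=0x73
r0: caller-saved, written=True
r1: callee-saved, written=True
r3: caller-saved, written=True
r4: callee-saved, written=False

SURVIVE = r1,r4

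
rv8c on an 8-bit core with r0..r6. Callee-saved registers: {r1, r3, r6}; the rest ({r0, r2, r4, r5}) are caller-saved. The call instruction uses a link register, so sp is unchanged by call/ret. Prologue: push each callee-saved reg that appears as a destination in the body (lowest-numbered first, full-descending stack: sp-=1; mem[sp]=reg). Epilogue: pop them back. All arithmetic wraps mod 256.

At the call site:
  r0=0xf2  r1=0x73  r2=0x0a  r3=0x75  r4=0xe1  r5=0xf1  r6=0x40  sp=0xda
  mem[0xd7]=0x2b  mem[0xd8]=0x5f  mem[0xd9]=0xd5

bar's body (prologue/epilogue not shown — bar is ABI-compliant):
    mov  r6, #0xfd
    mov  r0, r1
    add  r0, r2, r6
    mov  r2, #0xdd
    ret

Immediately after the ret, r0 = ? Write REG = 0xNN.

prologue: push r6 → mem[0xd9]=0x40, sp=0xd9
body[0] mov  r6, #0xfd → r6=0xfd
body[1] mov  r0, r1 → r0=0x73
body[2] add  r0, r2, r6 → r0=0x07
body[3] mov  r2, #0xdd → r2=0xdd
epilogue: pop r6=0x40, sp=0xda
r0 is caller-saved → body value

REG = 0x07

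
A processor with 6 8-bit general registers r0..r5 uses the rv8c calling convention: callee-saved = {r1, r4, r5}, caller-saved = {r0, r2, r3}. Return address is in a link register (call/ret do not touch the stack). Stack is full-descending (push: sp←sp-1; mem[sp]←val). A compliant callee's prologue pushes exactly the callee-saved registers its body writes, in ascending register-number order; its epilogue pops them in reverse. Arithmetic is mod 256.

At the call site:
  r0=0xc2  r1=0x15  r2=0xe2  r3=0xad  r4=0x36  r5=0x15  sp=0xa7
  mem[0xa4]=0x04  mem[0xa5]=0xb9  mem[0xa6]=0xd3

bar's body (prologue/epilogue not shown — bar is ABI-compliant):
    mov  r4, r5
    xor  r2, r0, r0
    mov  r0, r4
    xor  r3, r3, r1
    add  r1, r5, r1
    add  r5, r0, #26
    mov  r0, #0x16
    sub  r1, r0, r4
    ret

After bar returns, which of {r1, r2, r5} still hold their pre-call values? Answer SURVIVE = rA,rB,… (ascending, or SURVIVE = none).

SURVIVE = r1,r5

prologue: push r1 -> mem[0xa6]=0x15, sp=0xa6
prologue: push r4 -> mem[0xa5]=0x36, sp=0xa5
prologue: push r5 -> mem[0xa4]=0x15, sp=0xa4
body[0] mov  r4, r5 -> r4=0x15
body[1] xor  r2, r0, r0 -> r2=0x00
body[2] mov  r0, r4 -> r0=0x15
body[3] xor  r3, r3, r1 -> r3=0xb8
body[4] add  r1, r5, r1 -> r1=0x2a
body[5] add  r5, r0, #26 -> r5=0x2f
body[6] mov  r0, #0x16 -> r0=0x16
body[7] sub  r1, r0, r4 -> r1=0x01
epilogue: pop r5=0x15, sp=0xa5
epilogue: pop r4=0x36, sp=0xa6
epilogue: pop r1=0x15, sp=0xa7
r1: callee-saved, written=True
r2: caller-saved, written=True
r5: callee-saved, written=True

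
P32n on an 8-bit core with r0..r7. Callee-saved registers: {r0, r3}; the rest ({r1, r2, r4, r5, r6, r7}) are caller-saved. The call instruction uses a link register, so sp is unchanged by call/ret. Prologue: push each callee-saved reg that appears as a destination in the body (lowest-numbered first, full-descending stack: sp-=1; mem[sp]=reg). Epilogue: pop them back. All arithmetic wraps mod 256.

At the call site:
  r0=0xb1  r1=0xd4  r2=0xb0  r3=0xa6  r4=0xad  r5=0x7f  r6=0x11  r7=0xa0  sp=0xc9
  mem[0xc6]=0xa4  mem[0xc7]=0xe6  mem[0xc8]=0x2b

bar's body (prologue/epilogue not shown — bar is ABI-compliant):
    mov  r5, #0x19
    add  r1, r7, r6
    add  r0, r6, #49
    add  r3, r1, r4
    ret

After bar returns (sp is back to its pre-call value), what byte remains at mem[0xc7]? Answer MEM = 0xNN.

prologue: push r0 -> mem[0xc8]=0xb1, sp=0xc8
prologue: push r3 -> mem[0xc7]=0xa6, sp=0xc7
body[0] mov  r5, #0x19 -> r5=0x19
body[1] add  r1, r7, r6 -> r1=0xb1
body[2] add  r0, r6, #49 -> r0=0x42
body[3] add  r3, r1, r4 -> r3=0x5e
epilogue: pop r3=0xa6, sp=0xc8
epilogue: pop r0=0xb1, sp=0xc9
prologue pushed ['r0', 'r3'] at ['0xc8', '0xc7']

MEM = 0xa6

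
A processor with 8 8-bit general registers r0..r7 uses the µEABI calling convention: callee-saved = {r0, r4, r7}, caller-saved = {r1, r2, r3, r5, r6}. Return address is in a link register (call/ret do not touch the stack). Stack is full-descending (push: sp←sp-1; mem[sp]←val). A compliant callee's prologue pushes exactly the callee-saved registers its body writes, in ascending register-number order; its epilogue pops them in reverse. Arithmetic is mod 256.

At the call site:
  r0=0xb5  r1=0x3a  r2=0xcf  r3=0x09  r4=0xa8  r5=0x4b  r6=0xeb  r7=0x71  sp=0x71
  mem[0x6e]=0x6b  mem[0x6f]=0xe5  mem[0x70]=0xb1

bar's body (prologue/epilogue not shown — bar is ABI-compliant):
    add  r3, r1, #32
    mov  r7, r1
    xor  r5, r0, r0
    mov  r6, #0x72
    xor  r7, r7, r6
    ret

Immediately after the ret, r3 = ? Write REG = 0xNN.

REG = 0x5a

prologue: push r7 → mem[0x70]=0x71, sp=0x70
body[0] add  r3, r1, #32 → r3=0x5a
body[1] mov  r7, r1 → r7=0x3a
body[2] xor  r5, r0, r0 → r5=0x00
body[3] mov  r6, #0x72 → r6=0x72
body[4] xor  r7, r7, r6 → r7=0x48
epilogue: pop r7=0x71, sp=0x71
r3 is caller-saved → body value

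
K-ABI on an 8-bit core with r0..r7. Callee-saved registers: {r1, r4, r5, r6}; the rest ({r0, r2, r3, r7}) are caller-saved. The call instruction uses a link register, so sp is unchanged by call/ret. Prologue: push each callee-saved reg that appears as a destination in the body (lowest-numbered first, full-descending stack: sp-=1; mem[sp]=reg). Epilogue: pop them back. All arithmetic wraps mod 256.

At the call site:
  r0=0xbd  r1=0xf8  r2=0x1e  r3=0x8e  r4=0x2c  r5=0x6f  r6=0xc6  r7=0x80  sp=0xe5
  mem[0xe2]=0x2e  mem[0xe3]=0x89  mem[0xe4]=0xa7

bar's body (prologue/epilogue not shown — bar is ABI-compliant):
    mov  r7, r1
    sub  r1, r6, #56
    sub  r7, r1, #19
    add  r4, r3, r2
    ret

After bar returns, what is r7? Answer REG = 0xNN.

prologue: push r1 → mem[0xe4]=0xf8, sp=0xe4
prologue: push r4 → mem[0xe3]=0x2c, sp=0xe3
body[0] mov  r7, r1 → r7=0xf8
body[1] sub  r1, r6, #56 → r1=0x8e
body[2] sub  r7, r1, #19 → r7=0x7b
body[3] add  r4, r3, r2 → r4=0xac
epilogue: pop r4=0x2c, sp=0xe4
epilogue: pop r1=0xf8, sp=0xe5
r7 is caller-saved → body value

REG = 0x7b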